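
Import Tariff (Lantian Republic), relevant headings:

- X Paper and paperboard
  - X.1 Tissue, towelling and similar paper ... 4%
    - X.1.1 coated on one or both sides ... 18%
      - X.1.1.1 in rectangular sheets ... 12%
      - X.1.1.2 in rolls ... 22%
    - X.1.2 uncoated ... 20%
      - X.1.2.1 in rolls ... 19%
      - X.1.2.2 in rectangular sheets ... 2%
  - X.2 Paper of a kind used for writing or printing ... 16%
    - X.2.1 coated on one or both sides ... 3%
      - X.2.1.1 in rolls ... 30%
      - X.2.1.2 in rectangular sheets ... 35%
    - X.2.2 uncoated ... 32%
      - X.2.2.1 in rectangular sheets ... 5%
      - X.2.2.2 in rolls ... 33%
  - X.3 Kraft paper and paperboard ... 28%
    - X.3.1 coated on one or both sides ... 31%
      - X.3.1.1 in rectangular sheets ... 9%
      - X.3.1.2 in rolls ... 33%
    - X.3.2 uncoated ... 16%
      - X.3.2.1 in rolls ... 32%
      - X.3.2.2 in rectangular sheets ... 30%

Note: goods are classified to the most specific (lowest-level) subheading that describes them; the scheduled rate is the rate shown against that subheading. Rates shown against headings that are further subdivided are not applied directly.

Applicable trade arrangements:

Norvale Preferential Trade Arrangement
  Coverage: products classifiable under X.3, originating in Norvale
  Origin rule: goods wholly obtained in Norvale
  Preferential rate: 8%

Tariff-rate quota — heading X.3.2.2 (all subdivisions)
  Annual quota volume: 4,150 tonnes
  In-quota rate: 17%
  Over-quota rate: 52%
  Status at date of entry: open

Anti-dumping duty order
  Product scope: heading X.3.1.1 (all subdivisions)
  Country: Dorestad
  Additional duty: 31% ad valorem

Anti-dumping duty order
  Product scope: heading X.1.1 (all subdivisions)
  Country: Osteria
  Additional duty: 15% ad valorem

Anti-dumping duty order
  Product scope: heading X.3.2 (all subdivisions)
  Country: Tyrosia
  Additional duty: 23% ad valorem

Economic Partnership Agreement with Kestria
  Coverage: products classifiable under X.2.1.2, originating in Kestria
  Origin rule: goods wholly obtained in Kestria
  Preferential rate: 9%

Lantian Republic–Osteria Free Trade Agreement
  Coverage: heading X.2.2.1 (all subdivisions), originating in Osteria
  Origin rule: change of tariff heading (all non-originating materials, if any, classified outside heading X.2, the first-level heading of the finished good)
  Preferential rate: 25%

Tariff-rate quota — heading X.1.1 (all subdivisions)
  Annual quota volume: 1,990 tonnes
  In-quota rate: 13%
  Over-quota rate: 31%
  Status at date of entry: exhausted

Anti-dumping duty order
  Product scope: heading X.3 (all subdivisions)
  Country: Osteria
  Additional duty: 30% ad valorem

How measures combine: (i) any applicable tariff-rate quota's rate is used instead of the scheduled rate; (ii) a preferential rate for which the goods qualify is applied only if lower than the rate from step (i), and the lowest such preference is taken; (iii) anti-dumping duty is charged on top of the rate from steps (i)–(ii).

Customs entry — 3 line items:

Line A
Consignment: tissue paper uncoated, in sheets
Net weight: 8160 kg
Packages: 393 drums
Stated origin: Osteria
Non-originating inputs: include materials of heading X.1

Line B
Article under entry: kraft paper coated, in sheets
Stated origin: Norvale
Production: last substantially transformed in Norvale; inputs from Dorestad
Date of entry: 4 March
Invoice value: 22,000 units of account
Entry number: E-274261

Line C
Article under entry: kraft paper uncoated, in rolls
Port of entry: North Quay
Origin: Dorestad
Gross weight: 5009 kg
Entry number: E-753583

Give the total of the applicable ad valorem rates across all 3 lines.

43%

Line A: tissue paper → X.1; uncoated → X.1.2; in sheets → X.1.2.2. Scheduled 2%. Osteria agreement on X.2.2.1: X.1.2.2 not covered. → 2%.
Line B: kraft paper → X.3; coated → X.3.1; in sheets → X.3.1.1. Scheduled 9%. Norvale agreement on X.3: not wholly obtained. → 9%.
Line C: kraft paper → X.3; uncoated → X.3.2; in rolls → X.3.2.1. Scheduled 32%. No special measure applies. → 32%.
Sum: 2% + 9% + 32% = 43%.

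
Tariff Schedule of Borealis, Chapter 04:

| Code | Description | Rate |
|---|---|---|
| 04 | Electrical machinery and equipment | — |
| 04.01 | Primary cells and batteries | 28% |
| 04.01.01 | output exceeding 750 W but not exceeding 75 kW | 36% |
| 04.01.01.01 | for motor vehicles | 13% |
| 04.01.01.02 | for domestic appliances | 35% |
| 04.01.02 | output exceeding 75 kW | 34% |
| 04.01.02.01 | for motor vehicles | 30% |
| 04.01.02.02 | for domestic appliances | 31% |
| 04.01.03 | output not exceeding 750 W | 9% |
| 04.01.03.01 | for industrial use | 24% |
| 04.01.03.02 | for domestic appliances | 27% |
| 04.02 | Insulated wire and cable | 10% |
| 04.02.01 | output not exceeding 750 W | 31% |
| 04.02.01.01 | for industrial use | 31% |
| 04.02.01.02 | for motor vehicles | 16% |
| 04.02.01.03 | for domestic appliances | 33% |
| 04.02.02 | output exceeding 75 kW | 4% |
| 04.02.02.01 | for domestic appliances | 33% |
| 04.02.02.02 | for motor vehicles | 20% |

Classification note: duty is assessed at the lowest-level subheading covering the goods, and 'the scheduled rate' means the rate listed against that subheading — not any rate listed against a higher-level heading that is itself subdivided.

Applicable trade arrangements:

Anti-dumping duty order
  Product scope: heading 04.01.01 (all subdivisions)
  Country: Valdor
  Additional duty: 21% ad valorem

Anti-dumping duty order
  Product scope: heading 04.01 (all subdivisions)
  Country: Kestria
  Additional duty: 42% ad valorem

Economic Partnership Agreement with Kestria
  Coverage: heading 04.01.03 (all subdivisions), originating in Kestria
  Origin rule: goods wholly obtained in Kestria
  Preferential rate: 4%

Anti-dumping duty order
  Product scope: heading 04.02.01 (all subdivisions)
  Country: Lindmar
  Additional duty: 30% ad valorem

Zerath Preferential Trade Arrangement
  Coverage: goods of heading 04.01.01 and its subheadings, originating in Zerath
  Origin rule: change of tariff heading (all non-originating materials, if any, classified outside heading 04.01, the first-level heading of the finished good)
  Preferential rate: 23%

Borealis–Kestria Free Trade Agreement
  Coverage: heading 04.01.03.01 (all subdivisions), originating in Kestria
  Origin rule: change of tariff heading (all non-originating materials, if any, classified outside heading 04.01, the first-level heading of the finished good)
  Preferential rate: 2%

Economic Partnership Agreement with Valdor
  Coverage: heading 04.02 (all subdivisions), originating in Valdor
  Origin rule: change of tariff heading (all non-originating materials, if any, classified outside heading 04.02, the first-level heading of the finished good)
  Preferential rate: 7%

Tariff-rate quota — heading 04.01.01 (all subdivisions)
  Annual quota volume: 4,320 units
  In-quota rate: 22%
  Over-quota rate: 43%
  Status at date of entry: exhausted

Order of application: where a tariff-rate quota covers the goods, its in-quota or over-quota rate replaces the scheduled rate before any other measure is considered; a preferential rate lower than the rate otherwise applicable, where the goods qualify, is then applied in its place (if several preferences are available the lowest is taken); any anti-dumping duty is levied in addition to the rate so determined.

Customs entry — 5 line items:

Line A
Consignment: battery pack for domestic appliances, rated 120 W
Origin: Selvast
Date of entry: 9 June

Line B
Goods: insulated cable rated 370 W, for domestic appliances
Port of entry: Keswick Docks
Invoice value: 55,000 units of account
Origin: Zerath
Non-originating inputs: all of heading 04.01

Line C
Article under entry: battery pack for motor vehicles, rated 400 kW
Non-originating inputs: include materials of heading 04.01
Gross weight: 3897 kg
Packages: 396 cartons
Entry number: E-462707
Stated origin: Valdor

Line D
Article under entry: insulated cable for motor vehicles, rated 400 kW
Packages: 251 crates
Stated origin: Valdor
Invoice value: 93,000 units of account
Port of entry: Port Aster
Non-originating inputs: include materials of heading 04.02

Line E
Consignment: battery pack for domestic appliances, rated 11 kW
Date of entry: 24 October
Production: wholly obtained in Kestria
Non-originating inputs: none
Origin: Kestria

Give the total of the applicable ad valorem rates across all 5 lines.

Line A: battery pack → 04.01; rated 120 W → 04.01.03; for domestic appliances → 04.01.03.02. Scheduled 27%. No special measure applies. → 27%.
Line B: insulated cable → 04.02; rated 370 W → 04.02.01; for domestic appliances → 04.02.01.03. Scheduled 33%. Zerath agreement on 04.01.01: 04.02.01.03 not covered. → 33%.
Line C: battery pack → 04.01; rated 400 kW → 04.01.02; for motor vehicles → 04.01.02.01. Scheduled 30%. Valdor agreement on 04.02: 04.01.02.01 not covered. → 30%.
Line D: insulated cable → 04.02; rated 400 kW → 04.02.02; for motor vehicles → 04.02.02.02. Scheduled 20%. Valdor agreement on 04.02: CTH not met. → 20%.
Line E: battery pack → 04.01; rated 11 kW → 04.01.01; for domestic appliances → 04.01.01.02. Scheduled 35%. quota on 04.01.01 exhausted → over-quota 43%; Kestria agreement on 04.01.03: 04.01.01.02 not covered; Kestria agreement on 04.01.03.01: 04.01.01.02 not covered; anti-dumping (Kestria, 04.01): +42%; total 43% + 42% = 85%. → 85%.
Sum: 27% + 33% + 30% + 20% + 85% = 195%.

195%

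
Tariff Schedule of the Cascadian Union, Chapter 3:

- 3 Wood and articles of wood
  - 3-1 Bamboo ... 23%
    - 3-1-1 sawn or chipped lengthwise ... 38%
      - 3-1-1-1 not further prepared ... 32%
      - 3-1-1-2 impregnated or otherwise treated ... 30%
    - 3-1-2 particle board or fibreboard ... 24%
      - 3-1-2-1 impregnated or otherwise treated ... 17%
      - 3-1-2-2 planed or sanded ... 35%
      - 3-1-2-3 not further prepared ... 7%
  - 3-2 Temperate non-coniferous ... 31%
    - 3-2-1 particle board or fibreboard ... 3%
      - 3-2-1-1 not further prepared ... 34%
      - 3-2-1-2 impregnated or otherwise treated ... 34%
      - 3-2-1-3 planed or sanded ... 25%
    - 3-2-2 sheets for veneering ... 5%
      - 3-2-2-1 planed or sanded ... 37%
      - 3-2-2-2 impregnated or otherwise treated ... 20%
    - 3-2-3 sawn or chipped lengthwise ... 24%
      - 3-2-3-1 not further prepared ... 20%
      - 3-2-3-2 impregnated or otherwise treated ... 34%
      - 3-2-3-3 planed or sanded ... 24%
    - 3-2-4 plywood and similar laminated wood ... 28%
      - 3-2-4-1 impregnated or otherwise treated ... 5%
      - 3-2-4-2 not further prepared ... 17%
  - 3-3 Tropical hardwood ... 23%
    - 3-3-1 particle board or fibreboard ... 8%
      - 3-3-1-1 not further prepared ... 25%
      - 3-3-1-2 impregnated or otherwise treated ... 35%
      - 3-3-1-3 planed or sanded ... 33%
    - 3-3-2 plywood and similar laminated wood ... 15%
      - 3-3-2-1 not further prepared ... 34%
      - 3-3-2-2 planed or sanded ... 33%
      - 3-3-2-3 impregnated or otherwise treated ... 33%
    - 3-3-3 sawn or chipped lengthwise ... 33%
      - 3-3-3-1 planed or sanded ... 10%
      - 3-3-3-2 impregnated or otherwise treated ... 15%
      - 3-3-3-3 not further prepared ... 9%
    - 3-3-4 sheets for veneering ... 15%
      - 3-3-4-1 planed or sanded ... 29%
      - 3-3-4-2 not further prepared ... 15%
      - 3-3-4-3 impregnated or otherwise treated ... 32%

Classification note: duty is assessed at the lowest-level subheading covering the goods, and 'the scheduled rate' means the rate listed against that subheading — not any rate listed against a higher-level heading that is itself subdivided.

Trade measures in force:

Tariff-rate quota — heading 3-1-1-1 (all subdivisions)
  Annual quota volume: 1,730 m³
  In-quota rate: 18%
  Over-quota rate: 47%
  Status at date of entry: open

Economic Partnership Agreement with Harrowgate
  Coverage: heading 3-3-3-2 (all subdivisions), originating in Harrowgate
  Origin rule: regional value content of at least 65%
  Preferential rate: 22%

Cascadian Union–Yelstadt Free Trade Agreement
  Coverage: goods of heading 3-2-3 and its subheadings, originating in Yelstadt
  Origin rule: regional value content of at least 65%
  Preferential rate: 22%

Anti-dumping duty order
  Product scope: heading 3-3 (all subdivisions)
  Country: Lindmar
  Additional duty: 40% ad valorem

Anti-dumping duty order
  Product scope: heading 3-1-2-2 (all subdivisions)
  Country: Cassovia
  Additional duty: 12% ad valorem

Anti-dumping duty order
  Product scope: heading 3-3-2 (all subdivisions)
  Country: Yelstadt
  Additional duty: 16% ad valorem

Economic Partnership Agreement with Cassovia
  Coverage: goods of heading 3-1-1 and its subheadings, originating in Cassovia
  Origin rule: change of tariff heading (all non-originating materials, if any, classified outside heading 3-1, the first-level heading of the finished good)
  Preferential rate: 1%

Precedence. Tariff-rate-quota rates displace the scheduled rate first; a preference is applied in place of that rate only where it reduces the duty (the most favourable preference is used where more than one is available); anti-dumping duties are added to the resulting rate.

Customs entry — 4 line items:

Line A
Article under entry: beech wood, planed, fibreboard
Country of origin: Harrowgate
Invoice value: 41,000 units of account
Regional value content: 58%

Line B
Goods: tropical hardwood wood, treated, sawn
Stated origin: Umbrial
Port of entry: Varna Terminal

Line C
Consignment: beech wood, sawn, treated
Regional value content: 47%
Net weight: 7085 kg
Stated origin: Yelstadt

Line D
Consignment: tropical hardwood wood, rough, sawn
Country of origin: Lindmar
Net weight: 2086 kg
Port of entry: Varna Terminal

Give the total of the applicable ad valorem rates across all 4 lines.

Line A: beech → 3-2; fibreboard → 3-2-1; planed → 3-2-1-3. Scheduled 25%. Harrowgate agreement on 3-3-3-2: 3-2-1-3 not covered. → 25%.
Line B: tropical hardwood → 3-3; sawn → 3-3-3; treated → 3-3-3-2. Scheduled 15%. No special measure applies. → 15%.
Line C: beech → 3-2; sawn → 3-2-3; treated → 3-2-3-2. Scheduled 34%. Yelstadt agreement on 3-2-3: RVC < 65%. → 34%.
Line D: tropical hardwood → 3-3; sawn → 3-3-3; rough → 3-3-3-3. Scheduled 9%. anti-dumping (Lindmar, 3-3): +40%; total 9% + 40% = 49%. → 49%.
Sum: 25% + 15% + 34% + 49% = 123%.

123%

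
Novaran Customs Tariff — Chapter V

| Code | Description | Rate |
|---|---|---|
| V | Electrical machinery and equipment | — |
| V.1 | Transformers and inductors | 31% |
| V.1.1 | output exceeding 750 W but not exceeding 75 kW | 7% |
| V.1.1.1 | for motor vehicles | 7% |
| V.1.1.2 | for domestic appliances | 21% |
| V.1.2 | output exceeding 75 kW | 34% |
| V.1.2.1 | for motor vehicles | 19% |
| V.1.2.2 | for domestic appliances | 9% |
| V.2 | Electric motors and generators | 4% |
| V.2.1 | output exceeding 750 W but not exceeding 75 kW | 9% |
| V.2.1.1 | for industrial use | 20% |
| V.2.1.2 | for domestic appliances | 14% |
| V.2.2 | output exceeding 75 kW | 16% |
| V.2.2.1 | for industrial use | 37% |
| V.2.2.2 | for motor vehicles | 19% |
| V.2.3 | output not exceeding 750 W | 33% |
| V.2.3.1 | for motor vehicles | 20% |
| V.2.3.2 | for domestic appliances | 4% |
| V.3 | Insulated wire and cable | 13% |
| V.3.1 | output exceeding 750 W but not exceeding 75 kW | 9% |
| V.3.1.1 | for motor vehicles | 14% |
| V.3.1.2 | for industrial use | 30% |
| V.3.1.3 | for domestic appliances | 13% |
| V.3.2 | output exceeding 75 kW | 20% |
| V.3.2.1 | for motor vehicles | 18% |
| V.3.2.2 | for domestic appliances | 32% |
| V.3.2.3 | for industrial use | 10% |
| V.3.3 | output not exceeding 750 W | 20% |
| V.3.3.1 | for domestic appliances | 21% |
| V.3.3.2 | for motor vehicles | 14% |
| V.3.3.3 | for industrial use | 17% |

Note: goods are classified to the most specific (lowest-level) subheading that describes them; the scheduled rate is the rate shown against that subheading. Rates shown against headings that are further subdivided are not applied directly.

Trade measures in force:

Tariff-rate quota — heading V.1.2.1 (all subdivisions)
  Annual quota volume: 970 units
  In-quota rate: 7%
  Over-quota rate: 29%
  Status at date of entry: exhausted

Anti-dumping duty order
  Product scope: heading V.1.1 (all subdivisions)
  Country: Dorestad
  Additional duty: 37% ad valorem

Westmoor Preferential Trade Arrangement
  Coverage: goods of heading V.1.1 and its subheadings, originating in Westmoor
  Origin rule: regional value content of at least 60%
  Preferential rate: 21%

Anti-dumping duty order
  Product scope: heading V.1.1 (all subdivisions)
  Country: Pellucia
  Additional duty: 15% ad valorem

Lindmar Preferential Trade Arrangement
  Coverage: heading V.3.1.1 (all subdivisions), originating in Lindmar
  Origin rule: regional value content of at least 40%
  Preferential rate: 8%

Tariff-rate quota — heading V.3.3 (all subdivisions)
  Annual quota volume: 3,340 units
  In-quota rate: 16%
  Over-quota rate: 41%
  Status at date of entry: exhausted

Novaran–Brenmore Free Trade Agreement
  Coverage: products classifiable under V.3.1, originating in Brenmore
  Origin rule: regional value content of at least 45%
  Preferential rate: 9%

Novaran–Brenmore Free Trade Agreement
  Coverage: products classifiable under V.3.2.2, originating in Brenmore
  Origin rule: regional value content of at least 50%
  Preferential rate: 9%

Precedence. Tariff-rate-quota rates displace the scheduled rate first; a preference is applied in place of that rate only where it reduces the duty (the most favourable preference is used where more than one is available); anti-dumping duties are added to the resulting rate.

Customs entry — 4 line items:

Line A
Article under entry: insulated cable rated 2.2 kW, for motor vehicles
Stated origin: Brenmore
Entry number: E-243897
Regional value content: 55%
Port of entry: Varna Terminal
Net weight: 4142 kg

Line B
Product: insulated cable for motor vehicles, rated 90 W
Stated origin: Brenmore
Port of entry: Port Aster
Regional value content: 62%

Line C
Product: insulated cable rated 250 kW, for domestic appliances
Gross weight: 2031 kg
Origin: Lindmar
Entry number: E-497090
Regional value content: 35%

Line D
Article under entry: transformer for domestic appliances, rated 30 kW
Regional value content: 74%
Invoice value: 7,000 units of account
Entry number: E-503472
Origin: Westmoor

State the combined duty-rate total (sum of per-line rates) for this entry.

103%

Line A: insulated cable → V.3; rated 2.2 kW → V.3.1; for motor vehicles → V.3.1.1. Scheduled 14%. Brenmore agreement on V.3.1: RVC ≥ 45% → 9% available; Brenmore agreement on V.3.2.2: V.3.1.1 not covered; preferential 9%. → 9%.
Line B: insulated cable → V.3; rated 90 W → V.3.3; for motor vehicles → V.3.3.2. Scheduled 14%. quota on V.3.3 exhausted → over-quota 41%; Brenmore agreement on V.3.1: V.3.3.2 not covered; Brenmore agreement on V.3.2.2: V.3.3.2 not covered. → 41%.
Line C: insulated cable → V.3; rated 250 kW → V.3.2; for domestic appliances → V.3.2.2. Scheduled 32%. Lindmar agreement on V.3.1.1: V.3.2.2 not covered. → 32%.
Line D: transformer → V.1; rated 30 kW → V.1.1; for domestic appliances → V.1.1.2. Scheduled 21%. Westmoor agreement on V.1.1: RVC ≥ 60% → 21% available; preference 21% not lower than 21% → no reduction. → 21%.
Sum: 9% + 41% + 32% + 21% = 103%.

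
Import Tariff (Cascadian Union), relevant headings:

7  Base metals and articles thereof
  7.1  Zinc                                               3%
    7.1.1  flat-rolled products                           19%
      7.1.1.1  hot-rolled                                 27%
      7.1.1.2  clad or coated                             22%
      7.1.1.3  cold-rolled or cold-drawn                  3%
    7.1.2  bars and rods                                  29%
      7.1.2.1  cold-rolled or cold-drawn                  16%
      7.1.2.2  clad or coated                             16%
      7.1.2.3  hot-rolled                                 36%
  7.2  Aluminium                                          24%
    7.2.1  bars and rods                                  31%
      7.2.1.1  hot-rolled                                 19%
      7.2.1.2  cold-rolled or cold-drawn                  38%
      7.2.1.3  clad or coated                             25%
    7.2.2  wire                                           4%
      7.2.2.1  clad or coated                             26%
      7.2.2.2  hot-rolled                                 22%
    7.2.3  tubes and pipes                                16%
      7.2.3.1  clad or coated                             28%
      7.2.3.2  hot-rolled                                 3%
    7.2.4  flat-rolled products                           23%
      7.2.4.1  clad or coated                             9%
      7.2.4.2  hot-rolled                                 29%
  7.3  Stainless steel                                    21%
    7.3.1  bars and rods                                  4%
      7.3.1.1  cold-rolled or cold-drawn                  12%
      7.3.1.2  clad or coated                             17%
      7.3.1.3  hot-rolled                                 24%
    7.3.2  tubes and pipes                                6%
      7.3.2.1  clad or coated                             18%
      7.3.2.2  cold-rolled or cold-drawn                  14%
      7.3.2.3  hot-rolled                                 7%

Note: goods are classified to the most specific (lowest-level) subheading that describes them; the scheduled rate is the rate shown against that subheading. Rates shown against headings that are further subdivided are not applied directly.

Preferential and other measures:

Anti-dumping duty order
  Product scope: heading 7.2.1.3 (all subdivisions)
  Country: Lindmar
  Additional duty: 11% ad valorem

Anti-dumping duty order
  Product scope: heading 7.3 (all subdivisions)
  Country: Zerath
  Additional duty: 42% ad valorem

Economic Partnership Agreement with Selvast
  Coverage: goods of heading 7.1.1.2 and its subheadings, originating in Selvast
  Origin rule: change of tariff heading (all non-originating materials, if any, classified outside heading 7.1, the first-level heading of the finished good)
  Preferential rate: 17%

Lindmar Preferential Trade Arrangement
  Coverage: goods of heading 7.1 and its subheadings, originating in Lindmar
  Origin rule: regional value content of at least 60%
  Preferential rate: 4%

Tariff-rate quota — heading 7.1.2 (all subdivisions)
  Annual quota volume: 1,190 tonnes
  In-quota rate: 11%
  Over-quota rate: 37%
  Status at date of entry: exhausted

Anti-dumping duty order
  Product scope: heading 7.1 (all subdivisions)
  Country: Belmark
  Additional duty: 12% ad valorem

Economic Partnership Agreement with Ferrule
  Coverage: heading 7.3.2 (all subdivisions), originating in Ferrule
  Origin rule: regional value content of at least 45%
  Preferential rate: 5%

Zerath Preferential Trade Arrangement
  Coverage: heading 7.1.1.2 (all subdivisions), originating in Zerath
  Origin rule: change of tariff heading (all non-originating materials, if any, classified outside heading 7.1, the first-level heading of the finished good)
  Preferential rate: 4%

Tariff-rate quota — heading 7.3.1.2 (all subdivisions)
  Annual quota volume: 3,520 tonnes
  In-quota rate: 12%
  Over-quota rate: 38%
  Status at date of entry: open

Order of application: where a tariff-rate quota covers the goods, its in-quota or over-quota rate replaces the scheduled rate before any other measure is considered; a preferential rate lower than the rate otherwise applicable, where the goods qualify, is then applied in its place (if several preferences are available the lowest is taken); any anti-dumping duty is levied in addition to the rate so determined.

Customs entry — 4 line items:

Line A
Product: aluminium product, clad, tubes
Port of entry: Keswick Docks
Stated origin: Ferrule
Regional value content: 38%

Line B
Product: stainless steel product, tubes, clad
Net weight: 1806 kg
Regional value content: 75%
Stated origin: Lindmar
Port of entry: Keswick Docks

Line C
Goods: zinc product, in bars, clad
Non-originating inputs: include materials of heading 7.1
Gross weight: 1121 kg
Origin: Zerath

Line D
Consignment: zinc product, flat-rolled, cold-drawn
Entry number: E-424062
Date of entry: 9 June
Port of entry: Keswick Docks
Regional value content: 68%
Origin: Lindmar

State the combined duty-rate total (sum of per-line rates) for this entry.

86%

Line A: aluminium → 7.2; tubes → 7.2.3; clad → 7.2.3.1. Scheduled 28%. Ferrule agreement on 7.3.2: 7.2.3.1 not covered. → 28%.
Line B: stainless steel → 7.3; tubes → 7.3.2; clad → 7.3.2.1. Scheduled 18%. Lindmar agreement on 7.1: 7.3.2.1 not covered. → 18%.
Line C: zinc → 7.1; in bars → 7.1.2; clad → 7.1.2.2. Scheduled 16%. quota on 7.1.2 exhausted → over-quota 37%; Zerath agreement on 7.1.1.2: 7.1.2.2 not covered. → 37%.
Line D: zinc → 7.1; flat-rolled → 7.1.1; cold-drawn → 7.1.1.3. Scheduled 3%. Lindmar agreement on 7.1: RVC ≥ 60% → 4% available; preference 4% not lower than 3% → no reduction. → 3%.
Sum: 28% + 18% + 37% + 3% = 86%.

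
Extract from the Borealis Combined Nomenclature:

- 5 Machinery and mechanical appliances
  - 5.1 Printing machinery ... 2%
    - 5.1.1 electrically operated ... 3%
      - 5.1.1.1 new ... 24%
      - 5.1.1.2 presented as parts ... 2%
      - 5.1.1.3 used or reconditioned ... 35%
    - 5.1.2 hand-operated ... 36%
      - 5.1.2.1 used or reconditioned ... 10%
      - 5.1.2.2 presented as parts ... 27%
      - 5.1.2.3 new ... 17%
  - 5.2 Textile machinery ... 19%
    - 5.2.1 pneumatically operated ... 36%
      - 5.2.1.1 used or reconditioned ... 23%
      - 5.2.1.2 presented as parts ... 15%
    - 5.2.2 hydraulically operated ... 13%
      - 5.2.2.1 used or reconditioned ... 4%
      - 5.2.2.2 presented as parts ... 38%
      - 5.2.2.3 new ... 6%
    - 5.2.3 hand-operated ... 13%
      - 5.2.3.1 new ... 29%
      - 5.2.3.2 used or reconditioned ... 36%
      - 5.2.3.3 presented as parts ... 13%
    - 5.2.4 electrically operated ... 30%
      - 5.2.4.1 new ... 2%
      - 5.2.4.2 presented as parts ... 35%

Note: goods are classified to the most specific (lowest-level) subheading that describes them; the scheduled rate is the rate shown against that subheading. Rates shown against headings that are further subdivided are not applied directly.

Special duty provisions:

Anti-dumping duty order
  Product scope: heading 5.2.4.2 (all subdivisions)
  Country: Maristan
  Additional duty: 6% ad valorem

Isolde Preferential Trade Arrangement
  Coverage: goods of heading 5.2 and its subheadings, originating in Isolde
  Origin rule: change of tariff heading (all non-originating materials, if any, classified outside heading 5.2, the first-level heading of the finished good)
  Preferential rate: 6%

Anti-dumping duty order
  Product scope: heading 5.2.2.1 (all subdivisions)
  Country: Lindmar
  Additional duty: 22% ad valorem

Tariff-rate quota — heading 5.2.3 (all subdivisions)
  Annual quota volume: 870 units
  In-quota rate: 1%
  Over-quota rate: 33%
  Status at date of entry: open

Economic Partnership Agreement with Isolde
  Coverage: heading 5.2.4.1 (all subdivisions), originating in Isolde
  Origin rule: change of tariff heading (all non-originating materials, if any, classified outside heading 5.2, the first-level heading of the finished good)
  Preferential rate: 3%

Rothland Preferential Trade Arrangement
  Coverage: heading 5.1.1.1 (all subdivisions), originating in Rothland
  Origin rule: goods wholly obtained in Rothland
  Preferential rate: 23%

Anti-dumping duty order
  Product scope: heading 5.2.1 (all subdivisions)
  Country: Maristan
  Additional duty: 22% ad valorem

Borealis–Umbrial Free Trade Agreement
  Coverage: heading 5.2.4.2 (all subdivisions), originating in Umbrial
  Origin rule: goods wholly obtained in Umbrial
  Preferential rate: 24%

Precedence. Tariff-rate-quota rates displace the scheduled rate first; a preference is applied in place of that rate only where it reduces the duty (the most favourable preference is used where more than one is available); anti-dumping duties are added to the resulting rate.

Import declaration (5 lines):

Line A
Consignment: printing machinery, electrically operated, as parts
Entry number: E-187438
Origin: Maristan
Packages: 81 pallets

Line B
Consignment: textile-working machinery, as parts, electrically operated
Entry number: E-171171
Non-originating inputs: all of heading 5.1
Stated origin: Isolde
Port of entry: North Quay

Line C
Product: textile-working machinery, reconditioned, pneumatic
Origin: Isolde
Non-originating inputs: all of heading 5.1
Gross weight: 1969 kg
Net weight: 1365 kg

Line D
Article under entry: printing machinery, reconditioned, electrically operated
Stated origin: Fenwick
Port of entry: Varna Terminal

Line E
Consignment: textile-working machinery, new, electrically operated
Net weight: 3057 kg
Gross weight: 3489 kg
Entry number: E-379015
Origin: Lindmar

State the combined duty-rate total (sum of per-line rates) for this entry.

Line A: printing → 5.1; electrically operated → 5.1.1; as parts → 5.1.1.2. Scheduled 2%. No special measure applies. → 2%.
Line B: textile-working → 5.2; electrically operated → 5.2.4; as parts → 5.2.4.2. Scheduled 35%. Isolde agreement on 5.2: CTH met → 6% available; Isolde agreement on 5.2.4.1: 5.2.4.2 not covered; preferential 6%. → 6%.
Line C: textile-working → 5.2; pneumatic → 5.2.1; reconditioned → 5.2.1.1. Scheduled 23%. Isolde agreement on 5.2: CTH met → 6% available; Isolde agreement on 5.2.4.1: 5.2.1.1 not covered; preferential 6%. → 6%.
Line D: printing → 5.1; electrically operated → 5.1.1; reconditioned → 5.1.1.3. Scheduled 35%. No special measure applies. → 35%.
Line E: textile-working → 5.2; electrically operated → 5.2.4; new → 5.2.4.1. Scheduled 2%. No special measure applies. → 2%.
Sum: 2% + 6% + 6% + 35% + 2% = 51%.

51%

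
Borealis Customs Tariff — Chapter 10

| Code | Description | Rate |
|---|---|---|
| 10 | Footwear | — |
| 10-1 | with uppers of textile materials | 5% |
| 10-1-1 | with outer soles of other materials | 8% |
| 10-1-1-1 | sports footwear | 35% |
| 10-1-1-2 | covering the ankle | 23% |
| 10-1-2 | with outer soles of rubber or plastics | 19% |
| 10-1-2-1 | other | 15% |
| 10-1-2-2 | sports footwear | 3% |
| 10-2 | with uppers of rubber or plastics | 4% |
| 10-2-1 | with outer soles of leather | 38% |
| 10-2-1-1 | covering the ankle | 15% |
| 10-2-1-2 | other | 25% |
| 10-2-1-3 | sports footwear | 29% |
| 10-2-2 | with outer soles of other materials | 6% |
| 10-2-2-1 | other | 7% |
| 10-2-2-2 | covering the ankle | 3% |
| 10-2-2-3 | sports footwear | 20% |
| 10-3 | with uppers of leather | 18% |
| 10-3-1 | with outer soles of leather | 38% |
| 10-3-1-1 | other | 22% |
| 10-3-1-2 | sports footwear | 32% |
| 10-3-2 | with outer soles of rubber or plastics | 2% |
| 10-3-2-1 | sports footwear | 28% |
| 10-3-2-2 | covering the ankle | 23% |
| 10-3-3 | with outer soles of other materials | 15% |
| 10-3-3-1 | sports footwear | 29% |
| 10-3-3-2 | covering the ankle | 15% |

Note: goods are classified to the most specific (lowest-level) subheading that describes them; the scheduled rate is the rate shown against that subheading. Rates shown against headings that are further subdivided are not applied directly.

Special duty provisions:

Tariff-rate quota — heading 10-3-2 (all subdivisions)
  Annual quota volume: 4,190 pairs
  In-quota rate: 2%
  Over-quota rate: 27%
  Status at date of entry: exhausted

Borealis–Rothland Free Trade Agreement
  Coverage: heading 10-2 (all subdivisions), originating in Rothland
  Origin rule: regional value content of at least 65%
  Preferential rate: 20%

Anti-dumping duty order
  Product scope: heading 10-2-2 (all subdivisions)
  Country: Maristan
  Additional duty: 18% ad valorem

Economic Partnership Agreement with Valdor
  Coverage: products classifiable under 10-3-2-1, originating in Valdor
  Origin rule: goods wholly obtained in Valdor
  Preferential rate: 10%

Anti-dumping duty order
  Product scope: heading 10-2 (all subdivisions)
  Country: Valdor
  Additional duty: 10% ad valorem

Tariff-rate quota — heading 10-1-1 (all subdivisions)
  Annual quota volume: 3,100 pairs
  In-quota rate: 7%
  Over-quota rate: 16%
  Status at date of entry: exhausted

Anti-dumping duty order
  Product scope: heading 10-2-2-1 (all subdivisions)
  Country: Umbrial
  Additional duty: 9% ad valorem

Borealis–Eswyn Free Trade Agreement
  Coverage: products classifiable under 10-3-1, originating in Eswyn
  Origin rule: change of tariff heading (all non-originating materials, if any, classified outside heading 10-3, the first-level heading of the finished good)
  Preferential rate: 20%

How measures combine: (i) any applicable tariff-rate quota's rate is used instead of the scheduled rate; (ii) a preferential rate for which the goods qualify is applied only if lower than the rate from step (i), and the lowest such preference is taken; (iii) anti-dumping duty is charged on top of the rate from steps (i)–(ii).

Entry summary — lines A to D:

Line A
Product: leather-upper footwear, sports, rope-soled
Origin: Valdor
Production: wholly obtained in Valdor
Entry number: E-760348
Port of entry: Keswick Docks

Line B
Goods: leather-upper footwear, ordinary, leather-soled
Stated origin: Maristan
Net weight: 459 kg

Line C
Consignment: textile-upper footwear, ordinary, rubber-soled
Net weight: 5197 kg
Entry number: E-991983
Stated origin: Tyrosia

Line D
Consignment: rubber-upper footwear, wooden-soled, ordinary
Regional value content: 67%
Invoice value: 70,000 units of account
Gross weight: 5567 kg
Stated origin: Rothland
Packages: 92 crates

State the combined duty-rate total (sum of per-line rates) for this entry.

73%

Line A: leather-upper → 10-3; rope-soled → 10-3-3; sports → 10-3-3-1. Scheduled 29%. Valdor agreement on 10-3-2-1: 10-3-3-1 not covered. → 29%.
Line B: leather-upper → 10-3; leather-soled → 10-3-1; ordinary → 10-3-1-1. Scheduled 22%. No special measure applies. → 22%.
Line C: textile-upper → 10-1; rubber-soled → 10-1-2; ordinary → 10-1-2-1. Scheduled 15%. No special measure applies. → 15%.
Line D: rubber-upper → 10-2; wooden-soled → 10-2-2; ordinary → 10-2-2-1. Scheduled 7%. Rothland agreement on 10-2: RVC ≥ 65% → 20% available; preference 20% not lower than 7% → no reduction. → 7%.
Sum: 29% + 22% + 15% + 7% = 73%.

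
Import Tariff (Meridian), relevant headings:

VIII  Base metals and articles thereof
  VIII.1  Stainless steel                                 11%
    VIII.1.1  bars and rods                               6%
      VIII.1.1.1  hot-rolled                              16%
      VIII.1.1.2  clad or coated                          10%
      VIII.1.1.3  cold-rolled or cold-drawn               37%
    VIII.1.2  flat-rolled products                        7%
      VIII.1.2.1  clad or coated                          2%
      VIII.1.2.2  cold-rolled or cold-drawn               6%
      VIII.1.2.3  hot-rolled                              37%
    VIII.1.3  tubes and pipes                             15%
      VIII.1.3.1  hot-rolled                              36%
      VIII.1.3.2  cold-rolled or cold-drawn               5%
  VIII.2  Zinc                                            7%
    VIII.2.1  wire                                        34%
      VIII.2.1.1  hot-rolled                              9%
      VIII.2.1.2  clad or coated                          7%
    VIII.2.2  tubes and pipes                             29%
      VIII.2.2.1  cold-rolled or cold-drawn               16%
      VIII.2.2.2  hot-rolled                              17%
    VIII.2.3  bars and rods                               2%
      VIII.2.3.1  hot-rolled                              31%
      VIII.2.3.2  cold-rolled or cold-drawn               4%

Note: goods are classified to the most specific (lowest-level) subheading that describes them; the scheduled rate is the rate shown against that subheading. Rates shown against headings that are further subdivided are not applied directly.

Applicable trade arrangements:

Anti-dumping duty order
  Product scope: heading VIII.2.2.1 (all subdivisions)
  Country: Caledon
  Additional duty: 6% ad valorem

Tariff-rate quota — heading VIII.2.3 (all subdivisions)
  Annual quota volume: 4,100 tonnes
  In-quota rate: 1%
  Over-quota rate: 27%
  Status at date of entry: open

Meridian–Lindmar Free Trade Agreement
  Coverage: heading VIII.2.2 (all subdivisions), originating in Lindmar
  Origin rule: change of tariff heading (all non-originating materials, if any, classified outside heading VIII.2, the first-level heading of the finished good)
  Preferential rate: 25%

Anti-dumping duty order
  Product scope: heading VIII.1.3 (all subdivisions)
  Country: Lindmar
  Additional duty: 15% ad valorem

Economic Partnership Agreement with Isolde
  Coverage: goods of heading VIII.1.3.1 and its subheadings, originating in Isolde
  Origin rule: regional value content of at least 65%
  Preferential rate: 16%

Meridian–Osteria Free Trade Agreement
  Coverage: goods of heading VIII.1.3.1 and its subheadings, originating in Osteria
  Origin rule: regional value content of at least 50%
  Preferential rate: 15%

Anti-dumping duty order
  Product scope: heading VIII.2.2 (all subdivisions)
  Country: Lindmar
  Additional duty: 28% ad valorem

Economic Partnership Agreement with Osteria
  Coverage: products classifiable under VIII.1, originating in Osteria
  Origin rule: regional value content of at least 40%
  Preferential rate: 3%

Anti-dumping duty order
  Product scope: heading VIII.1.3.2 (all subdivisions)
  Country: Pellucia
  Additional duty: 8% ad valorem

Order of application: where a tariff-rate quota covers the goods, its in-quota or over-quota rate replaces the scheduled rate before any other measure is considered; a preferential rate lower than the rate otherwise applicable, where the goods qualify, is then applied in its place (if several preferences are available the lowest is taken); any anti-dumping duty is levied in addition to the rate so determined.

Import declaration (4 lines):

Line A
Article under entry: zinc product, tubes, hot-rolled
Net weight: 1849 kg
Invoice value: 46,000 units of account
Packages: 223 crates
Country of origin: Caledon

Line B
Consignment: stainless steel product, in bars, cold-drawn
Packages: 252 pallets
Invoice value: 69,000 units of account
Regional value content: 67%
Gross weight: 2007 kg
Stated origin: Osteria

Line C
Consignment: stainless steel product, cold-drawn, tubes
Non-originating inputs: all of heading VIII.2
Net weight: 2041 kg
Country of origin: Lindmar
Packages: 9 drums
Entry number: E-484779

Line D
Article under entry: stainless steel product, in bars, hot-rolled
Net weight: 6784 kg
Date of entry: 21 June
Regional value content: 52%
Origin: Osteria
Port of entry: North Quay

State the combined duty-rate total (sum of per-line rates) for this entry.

Line A: zinc → VIII.2; tubes → VIII.2.2; hot-rolled → VIII.2.2.2. Scheduled 17%. No special measure applies. → 17%.
Line B: stainless steel → VIII.1; in bars → VIII.1.1; cold-drawn → VIII.1.1.3. Scheduled 37%. Osteria agreement on VIII.1.3.1: VIII.1.1.3 not covered; Osteria agreement on VIII.1: RVC ≥ 40% → 3% available; preferential 3%. → 3%.
Line C: stainless steel → VIII.1; tubes → VIII.1.3; cold-drawn → VIII.1.3.2. Scheduled 5%. Lindmar agreement on VIII.2.2: VIII.1.3.2 not covered; anti-dumping (Lindmar, VIII.1.3): +15%; total 5% + 15% = 20%. → 20%.
Line D: stainless steel → VIII.1; in bars → VIII.1.1; hot-rolled → VIII.1.1.1. Scheduled 16%. Osteria agreement on VIII.1.3.1: VIII.1.1.1 not covered; Osteria agreement on VIII.1: RVC ≥ 40% → 3% available; preferential 3%. → 3%.
Sum: 17% + 3% + 20% + 3% = 43%.

43%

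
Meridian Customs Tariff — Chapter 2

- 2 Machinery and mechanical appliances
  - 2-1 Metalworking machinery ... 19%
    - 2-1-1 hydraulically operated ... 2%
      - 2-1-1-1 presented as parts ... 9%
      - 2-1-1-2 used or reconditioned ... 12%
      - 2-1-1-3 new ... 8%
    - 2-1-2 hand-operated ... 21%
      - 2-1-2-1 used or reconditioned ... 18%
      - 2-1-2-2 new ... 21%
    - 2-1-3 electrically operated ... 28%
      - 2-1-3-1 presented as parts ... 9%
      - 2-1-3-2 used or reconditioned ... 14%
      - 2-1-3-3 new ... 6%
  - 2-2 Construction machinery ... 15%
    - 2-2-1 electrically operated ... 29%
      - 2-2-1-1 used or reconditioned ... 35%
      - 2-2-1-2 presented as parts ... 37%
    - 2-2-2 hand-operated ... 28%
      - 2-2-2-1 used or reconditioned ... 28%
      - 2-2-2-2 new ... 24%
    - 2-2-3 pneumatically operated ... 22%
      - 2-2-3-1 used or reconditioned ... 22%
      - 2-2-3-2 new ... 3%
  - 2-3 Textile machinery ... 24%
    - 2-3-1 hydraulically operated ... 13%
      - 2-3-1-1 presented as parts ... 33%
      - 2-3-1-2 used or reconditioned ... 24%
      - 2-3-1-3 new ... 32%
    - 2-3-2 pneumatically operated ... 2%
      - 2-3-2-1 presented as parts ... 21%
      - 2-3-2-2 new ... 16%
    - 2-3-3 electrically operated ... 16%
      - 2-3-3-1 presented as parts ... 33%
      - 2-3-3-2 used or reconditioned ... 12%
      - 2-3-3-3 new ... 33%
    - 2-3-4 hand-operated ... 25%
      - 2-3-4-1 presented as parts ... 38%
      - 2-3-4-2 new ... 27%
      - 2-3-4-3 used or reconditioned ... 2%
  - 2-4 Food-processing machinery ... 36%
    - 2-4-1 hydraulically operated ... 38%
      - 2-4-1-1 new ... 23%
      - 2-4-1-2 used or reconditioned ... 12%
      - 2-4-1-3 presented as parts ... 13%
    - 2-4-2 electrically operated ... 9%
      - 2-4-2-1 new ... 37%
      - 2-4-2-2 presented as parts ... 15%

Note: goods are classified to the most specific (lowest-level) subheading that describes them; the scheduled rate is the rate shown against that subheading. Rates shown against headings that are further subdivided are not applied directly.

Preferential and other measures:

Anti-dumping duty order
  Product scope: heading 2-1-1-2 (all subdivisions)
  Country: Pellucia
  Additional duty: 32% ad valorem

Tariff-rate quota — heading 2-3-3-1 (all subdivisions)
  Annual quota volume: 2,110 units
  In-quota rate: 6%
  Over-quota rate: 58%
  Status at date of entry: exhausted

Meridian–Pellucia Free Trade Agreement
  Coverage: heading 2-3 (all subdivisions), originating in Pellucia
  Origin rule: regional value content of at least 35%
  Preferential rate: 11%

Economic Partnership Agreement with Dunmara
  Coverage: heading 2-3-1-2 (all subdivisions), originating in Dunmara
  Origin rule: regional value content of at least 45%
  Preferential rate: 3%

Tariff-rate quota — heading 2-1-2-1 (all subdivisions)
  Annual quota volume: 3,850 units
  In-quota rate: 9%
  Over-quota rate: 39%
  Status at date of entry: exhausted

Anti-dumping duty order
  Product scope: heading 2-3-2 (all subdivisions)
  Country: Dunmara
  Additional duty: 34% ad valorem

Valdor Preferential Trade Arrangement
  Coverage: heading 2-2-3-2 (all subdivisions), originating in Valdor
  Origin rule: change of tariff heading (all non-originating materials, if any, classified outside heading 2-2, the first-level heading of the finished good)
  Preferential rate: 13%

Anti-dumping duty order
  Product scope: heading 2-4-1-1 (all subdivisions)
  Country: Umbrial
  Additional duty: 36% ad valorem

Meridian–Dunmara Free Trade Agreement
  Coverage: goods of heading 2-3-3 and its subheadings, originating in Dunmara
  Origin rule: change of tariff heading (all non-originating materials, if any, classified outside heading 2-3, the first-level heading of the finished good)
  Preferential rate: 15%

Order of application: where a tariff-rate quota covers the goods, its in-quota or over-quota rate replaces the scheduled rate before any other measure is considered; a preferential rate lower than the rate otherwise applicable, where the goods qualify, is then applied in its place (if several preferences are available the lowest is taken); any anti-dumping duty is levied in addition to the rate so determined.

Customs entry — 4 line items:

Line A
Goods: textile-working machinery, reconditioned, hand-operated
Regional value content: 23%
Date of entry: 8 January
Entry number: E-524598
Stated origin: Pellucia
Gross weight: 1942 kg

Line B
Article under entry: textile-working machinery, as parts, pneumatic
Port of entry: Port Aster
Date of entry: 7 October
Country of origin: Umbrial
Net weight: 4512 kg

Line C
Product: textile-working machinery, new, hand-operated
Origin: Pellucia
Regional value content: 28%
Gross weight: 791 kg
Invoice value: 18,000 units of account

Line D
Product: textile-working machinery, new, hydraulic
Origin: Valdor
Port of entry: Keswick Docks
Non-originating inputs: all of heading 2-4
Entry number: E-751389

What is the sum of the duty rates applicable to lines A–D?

82%

Line A: textile-working → 2-3; hand-operated → 2-3-4; reconditioned → 2-3-4-3. Scheduled 2%. Pellucia agreement on 2-3: RVC < 35%. → 2%.
Line B: textile-working → 2-3; pneumatic → 2-3-2; as parts → 2-3-2-1. Scheduled 21%. No special measure applies. → 21%.
Line C: textile-working → 2-3; hand-operated → 2-3-4; new → 2-3-4-2. Scheduled 27%. Pellucia agreement on 2-3: RVC < 35%. → 27%.
Line D: textile-working → 2-3; hydraulic → 2-3-1; new → 2-3-1-3. Scheduled 32%. Valdor agreement on 2-2-3-2: 2-3-1-3 not covered. → 32%.
Sum: 2% + 21% + 27% + 32% = 82%.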